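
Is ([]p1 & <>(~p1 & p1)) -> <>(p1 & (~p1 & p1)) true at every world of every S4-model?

Tableau for the negation ~(([]p1 & <>(~p1 & p1)) -> <>(p1 & (~p1 & p1))):
1. ~(([]p1 & <>(~p1 & p1)) -> <>(p1 & (~p1 & p1))), w0
2. []p1 & <>(~p1 & p1), w0   [~->-rule on 1]
3. ~<>(p1 & (~p1 & p1)), w0   [~->-rule on 1]
4. []p1, w0   [&-rule on 2]
5. <>(~p1 & p1), w0   [&-rule on 2]
6. ~(p1 & (~p1 & p1)), w0   [~<>-rule on 3 via w0Rw0]
7. p1, w0   [[]-rule on 4 via w0Rw0]
8. ~(~p1 & p1), w0   [~&-rule on 6 (branches; this branch)]
9. ~p1 & p1, w1   [<>-rule on 5: fresh world w1, w0Rw1]
10. ~p1, w1   [&-rule on 9]
11. p1, w1   [&-rule on 9]
Accessibility: w0Rw0, w0Rw1, w1Rw1
Branch closes: p1 and ~p1 both at w1.
All branches of the negation close; one closing branch shown above.

Valid in S4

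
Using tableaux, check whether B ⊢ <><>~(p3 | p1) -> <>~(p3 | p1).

Not valid

Tableau for the negation ~(<><>~(p3 | p1) -> <>~(p3 | p1)):
1. ~(<><>~(p3 | p1) -> <>~(p3 | p1)), 0
2. <><>~(p3 | p1), 0   [~->-rule on 1]
3. ~<>~(p3 | p1), 0   [~->-rule on 1]
4. p3 | p1, 0   [~<>-rule on 3 via 0R0]
5. p1, 0   [|-rule on 4 (branches; this branch)]
6. <>~(p3 | p1), 1   [<>-rule on 2: fresh world 1, 0R1]
7. p3 | p1, 1   [~<>-rule on 3 via 0R1]
8. p1, 1   [|-rule on 7 (branches; this branch)]
9. ~(p3 | p1), 2   [<>-rule on 6: fresh world 2, 1R2]
10. ~p3, 2   [~|-rule on 9]
11. ~p1, 2   [~|-rule on 9]
Accessibility: 0R0, 0R1, 1R0, 1R1, 1R2, 2R1, 2R2
The negation has an open branch (countermodel exists).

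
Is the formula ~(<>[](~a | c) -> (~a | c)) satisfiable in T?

Satisfiable (open branch found)

1. ~(<>[](~a | c) -> (~a | c)), 0
2. <>[](~a | c), 0   [~->-rule on 1]
3. ~(~a | c), 0   [~->-rule on 1]
4. a, 0   [~|-rule on 3]
5. ~c, 0   [~|-rule on 3]
6. [](~a | c), 1   [<>-rule on 2: fresh world 1, 0R1]
7. ~a | c, 1   [[]-rule on 6 via 1R1]
8. c, 1   [|-rule on 7 (branches; this branch)]
Accessibility: 0R0, 0R1, 1R1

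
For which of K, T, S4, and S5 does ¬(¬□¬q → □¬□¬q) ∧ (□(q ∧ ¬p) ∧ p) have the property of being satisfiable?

K

K-tableau for the formula:
1. ¬(¬□¬q → □¬□¬q) ∧ (□(q ∧ ¬p) ∧ p), 0
2. ¬(¬□¬q → □¬□¬q), 0
3. □(q ∧ ¬p) ∧ p, 0
4. ¬□¬q, 0
5. ¬□¬□¬q, 0
6. □(q ∧ ¬p), 0
7. p, 0
8. q, 1
9. q ∧ ¬p, 1
10. ¬p, 1
11. □¬q, 2
12. q ∧ ¬p, 2
13. q, 2
14. ¬p, 2
Accessibility: 0R1, 0R2
Complete open branch: satisfiable in K.
T-tableau for the formula:
1. ¬(¬□¬q → □¬□¬q) ∧ (□(q ∧ ¬p) ∧ p), 0
2. ¬(¬□¬q → □¬□¬q), 0
3. □(q ∧ ¬p) ∧ p, 0
4. ¬□¬q, 0
5. ¬□¬□¬q, 0
6. □(q ∧ ¬p), 0
7. p, 0
8. q ∧ ¬p, 0
9. q, 0
10. ¬p, 0
Accessibility: 0R0
Branch closes: p and ¬p both at 0.
Every branch closes (one shown): unsatisfiable in T, hence also in S4, S5 (every S4/S5-frame is a T-frame).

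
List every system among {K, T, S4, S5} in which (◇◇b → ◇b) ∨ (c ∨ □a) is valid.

S4, S5

T-tableau for the negation ¬((◇◇b → ◇b) ∨ (c ∨ □a)):
1. ¬((◇◇b → ◇b) ∨ (c ∨ □a)), 0
2. ¬(◇◇b → ◇b), 0
3. ¬(c ∨ □a), 0
4. ◇◇b, 0
5. ¬◇b, 0
6. ¬c, 0
7. ¬□a, 0
8. ¬b, 0
9. ◇b, 1
10. ¬b, 1
11. ¬a, 2
12. ¬b, 2
13. b, 3
Accessibility: 0R0, 0R1, 0R2, 1R1, 1R3, 2R2, 3R3
Complete open branch: countermodel on a T-frame, so not valid in T, nor in K (the same frame is also a K-frame).
S4-tableau for the negation ¬((◇◇b → ◇b) ∨ (c ∨ □a)):
1. ¬((◇◇b → ◇b) ∨ (c ∨ □a)), 0
2. ¬(◇◇b → ◇b), 0
3. ¬(c ∨ □a), 0
4. ◇◇b, 0
5. ¬◇b, 0
6. ¬c, 0
7. ¬□a, 0
8. ¬b, 0
9. ◇b, 1
10. ¬b, 1
11. ¬a, 2
12. ¬b, 2
13. b, 3
14. ¬b, 3
Accessibility: 0R0, 0R1, 0R2, 0R3, 1R1, 1R3, 2R2, 3R3
Branch closes: b and ¬b both at 3.
Every branch closes (one shown): valid in S4, hence also in S5 (every theorem of S4 is a theorem of S5).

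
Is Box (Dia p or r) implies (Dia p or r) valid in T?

Tableau for the negation not (Box (Dia p or r) implies (Dia p or r)):
1. not (Box (Dia p or r) implies (Dia p or r)), w0
2. Box (Dia p or r), w0
3. not (Dia p or r), w0
4. not Dia p, w0
5. not r, w0
6. Dia p or r, w0
7. not p, w0
8. Dia p, w0
9. p, w1
10. Dia p or r, w1
11. not p, w1
Accessibility: w0Rw0, w0Rw1, w1Rw1
Branch closes: p and not p both at w1.
Every branch of the negation's tableau closes; the branch above is one of them.

Yes, valid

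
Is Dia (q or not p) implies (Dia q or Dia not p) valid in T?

Valid

Tableau for the negation not (Dia (q or not p) implies (Dia q or Dia not p)):
1. not (Dia (q or not p) implies (Dia q or Dia not p)), u
2. Dia (q or not p), u   [neg-implies-rule on 1]
3. not (Dia q or Dia not p), u   [neg-implies-rule on 1]
4. not Dia q, u   [neg-or-rule on 3]
5. not Dia not p, u   [neg-or-rule on 3]
6. not q, u   [neg-Dia-rule on 4 via uRu]
7. p, u   [neg-Dia-rule on 5 via uRu]
8. q or not p, v   [Dia-rule on 2: fresh world v, uRv]
9. not q, v   [neg-Dia-rule on 4 via uRv]
10. p, v   [neg-Dia-rule on 5 via uRv]
11. not p, v   [or-rule on 8 (branches; this branch)]
Accessibility: uRu, uRv, vRv
Branch closes: p and not p both at v.
All branches of the negation close; one closing branch shown above.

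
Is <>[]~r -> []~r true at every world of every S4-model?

Tableau for the negation ~(<>[]~r -> []~r):
1. ~(<>[]~r -> []~r), u
2. <>[]~r, u
3. ~[]~r, u
4. []~r, v
5. ~r, v
6. r, w
Accessibility: uRu, uRv, uRw, vRv, wRw
The negation has an open branch (countermodel exists).

Not valid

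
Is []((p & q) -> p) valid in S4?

Tableau for the negation ~[]((p & q) -> p):
1. ~[]((p & q) -> p), 0
2. ~((p & q) -> p), 1
3. p & q, 1
4. ~p, 1
5. p, 1
6. q, 1
Accessibility: 0R0, 0R1, 1R1
Branch closes: p and ~p both at 1.
All branches of the negation close; one closing branch shown above.

Valid in S4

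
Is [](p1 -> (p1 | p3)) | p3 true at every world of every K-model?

Tableau for the negation ~([](p1 -> (p1 | p3)) | p3):
1. ~([](p1 -> (p1 | p3)) | p3), 0
2. ~[](p1 -> (p1 | p3)), 0
3. ~p3, 0
4. ~(p1 -> (p1 | p3)), 1
5. p1, 1
6. ~(p1 | p3), 1
7. ~p1, 1
8. ~p3, 1
Accessibility: 0R1
Branch closes: p1 and ~p1 both at 1.
Every branch of the negation's tableau closes; the branch above is one of them.

Valid in K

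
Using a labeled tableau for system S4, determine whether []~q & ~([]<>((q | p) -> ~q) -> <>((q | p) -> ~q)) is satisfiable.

Unsatisfiable

1. []~q & ~([]<>((q | p) -> ~q) -> <>((q | p) -> ~q)), w0
2. []~q, w0   [&-rule on 1]
3. ~([]<>((q | p) -> ~q) -> <>((q | p) -> ~q)), w0   [&-rule on 1]
4. []<>((q | p) -> ~q), w0   [~->-rule on 3]
5. ~<>((q | p) -> ~q), w0   [~->-rule on 3]
6. ~q, w0   [[]-rule on 2 via w0Rw0]
7. <>((q | p) -> ~q), w0   [[]-rule on 4 via w0Rw0]
8. ~((q | p) -> ~q), w0   [~<>-rule on 5 via w0Rw0]
9. q | p, w0   [~->-rule on 8]
10. q, w0   [~->-rule on 8]
Accessibility: w0Rw0
Branch closes: q and ~q both at w0.
(One branch shown.) All branches close.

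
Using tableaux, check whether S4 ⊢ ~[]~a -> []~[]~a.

No, not valid

Tableau for the negation ~(~[]~a -> []~[]~a):
1. ~(~[]~a -> []~[]~a), 0
2. ~[]~a, 0
3. ~[]~[]~a, 0
4. a, 1
5. []~a, 2
6. ~a, 2
Accessibility: 0R0, 0R1, 0R2, 1R1, 2R2
The negation has an open branch (countermodel exists).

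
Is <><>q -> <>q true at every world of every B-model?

Invalid (countermodel exists)

Tableau for the negation ~(<><>q -> <>q):
1. ~(<><>q -> <>q), w0
2. <><>q, w0
3. ~<>q, w0
4. ~q, w0
5. <>q, w1
6. ~q, w1
7. q, w2
Accessibility: w0Rw0, w0Rw1, w1Rw0, w1Rw1, w1Rw2, w2Rw1, w2Rw2
The negation has an open branch (countermodel exists).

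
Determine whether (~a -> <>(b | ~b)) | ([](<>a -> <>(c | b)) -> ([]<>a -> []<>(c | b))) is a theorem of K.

Tableau for the negation ~((~a -> <>(b | ~b)) | ([](<>a -> <>(c | b)) -> ([]<>a -> []<>(c | b)))):
1. ~((~a -> <>(b | ~b)) | ([](<>a -> <>(c | b)) -> ([]<>a -> []<>(c | b)))), w0
2. ~(~a -> <>(b | ~b)), w0   [~|-rule on 1]
3. ~([](<>a -> <>(c | b)) -> ([]<>a -> []<>(c | b))), w0   [~|-rule on 1]
4. ~a, w0   [~->-rule on 2]
5. ~<>(b | ~b), w0   [~->-rule on 2]
6. [](<>a -> <>(c | b)), w0   [~->-rule on 3]
7. ~([]<>a -> []<>(c | b)), w0   [~->-rule on 3]
8. []<>a, w0   [~->-rule on 7]
9. ~[]<>(c | b), w0   [~->-rule on 7]
10. ~<>(c | b), w1   [~[]-rule on 9: fresh world w1, w0Rw1]
11. ~(b | ~b), w1   [~<>-rule on 5 via w0Rw1]
12. ~b, w1   [~|-rule on 11]
13. b, w1   [~|-rule on 11]
Accessibility: w0Rw1
Branch closes: b and ~b both at w1.
Every branch of the negation's tableau closes; the branch above is one of them.

Yes, valid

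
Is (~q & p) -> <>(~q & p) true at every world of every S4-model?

Valid in S4

Tableau for the negation ~((~q & p) -> <>(~q & p)):
1. ~((~q & p) -> <>(~q & p)), u
2. ~q & p, u
3. ~<>(~q & p), u
4. ~q, u
5. p, u
6. ~(~q & p), u
7. ~p, u
Accessibility: uRu
Branch closes: p and ~p both at u.
All branches of the negation close; one closing branch shown above.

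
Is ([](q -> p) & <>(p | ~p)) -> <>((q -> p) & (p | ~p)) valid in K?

Valid in K

Tableau for the negation ~(([](q -> p) & <>(p | ~p)) -> <>((q -> p) & (p | ~p))):
1. ~(([](q -> p) & <>(p | ~p)) -> <>((q -> p) & (p | ~p))), u
2. [](q -> p) & <>(p | ~p), u   [~->-rule on 1]
3. ~<>((q -> p) & (p | ~p)), u   [~->-rule on 1]
4. [](q -> p), u   [&-rule on 2]
5. <>(p | ~p), u   [&-rule on 2]
6. p | ~p, v   [<>-rule on 5: fresh world v, uRv]
7. ~((q -> p) & (p | ~p)), v   [~<>-rule on 3 via uRv]
8. q -> p, v   [[]-rule on 4 via uRv]
9. ~p, v   [|-rule on 6 (branches; this branch)]
10. ~(q -> p), v   [~&-rule on 7 (branches; this branch)]
11. q, v   [~->-rule on 10]
12. p, v   [->-rule on 8 (branches; this branch)]
Accessibility: uRv
Branch closes: p and ~p both at v.
All branches of the negation close; one closing branch shown above.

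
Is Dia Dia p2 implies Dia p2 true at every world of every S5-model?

Tableau for the negation not (Dia Dia p2 implies Dia p2):
1. not (Dia Dia p2 implies Dia p2), 0
2. Dia Dia p2, 0   [neg-implies-rule on 1]
3. not Dia p2, 0   [neg-implies-rule on 1]
4. not p2, 0   [neg-Dia-rule on 3 via 0R0]
5. Dia p2, 1   [Dia-rule on 2: fresh world 1, 0R1]
6. not p2, 1   [neg-Dia-rule on 3 via 0R1]
7. p2, 2   [Dia-rule on 5: fresh world 2, 1R2]
8. not p2, 2   [neg-Dia-rule on 3 via 0R2]
Accessibility: 0R0, 0R1, 0R2, 1R0, 1R1, 1R2, 2R0, 2R1, 2R2
Branch closes: p2 and not p2 both at 2.
Every branch of the negation's tableau closes; the branch above is one of them.

Valid in S5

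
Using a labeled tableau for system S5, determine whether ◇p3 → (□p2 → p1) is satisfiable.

1. ◇p3 → (□p2 → p1), 0
2. □p2 → p1, 0   [→-rule on 1 (branches; this branch)]
3. p1, 0   [→-rule on 2 (branches; this branch)]
Accessibility: 0R0

Satisfiable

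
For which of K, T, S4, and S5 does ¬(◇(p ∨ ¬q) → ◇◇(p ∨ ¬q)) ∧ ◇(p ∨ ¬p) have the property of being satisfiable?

K-tableau for the formula:
1. ¬(◇(p ∨ ¬q) → ◇◇(p ∨ ¬q)) ∧ ◇(p ∨ ¬p), 0
2. ¬(◇(p ∨ ¬q) → ◇◇(p ∨ ¬q)), 0
3. ◇(p ∨ ¬p), 0
4. ◇(p ∨ ¬q), 0
5. ¬◇◇(p ∨ ¬q), 0
6. p ∨ ¬p, 1
7. ¬◇(p ∨ ¬q), 1
8. ¬p, 1
9. p ∨ ¬q, 2
10. ¬◇(p ∨ ¬q), 2
11. ¬q, 2
Accessibility: 0R1, 0R2
Complete open branch: satisfiable in K.
T-tableau for the formula:
1. ¬(◇(p ∨ ¬q) → ◇◇(p ∨ ¬q)) ∧ ◇(p ∨ ¬p), 0
2. ¬(◇(p ∨ ¬q) → ◇◇(p ∨ ¬q)), 0
3. ◇(p ∨ ¬p), 0
4. ◇(p ∨ ¬q), 0
5. ¬◇◇(p ∨ ¬q), 0
6. ¬◇(p ∨ ¬q), 0
7. ¬(p ∨ ¬q), 0
8. ¬p, 0
9. q, 0
10. p ∨ ¬p, 1
11. ¬◇(p ∨ ¬q), 1
12. ¬(p ∨ ¬q), 1
13. ¬p, 1
14. q, 1
15. p ∨ ¬q, 2
16. ¬◇(p ∨ ¬q), 2
17. ¬(p ∨ ¬q), 2
18. ¬p, 2
19. q, 2
20. ¬q, 2
Accessibility: 0R0, 0R1, 0R2, 1R1, 2R2
Branch closes: q and ¬q both at 2.
Every branch closes (one shown): unsatisfiable in T, hence also in S4, S5 (every S4/S5-frame is a T-frame).

K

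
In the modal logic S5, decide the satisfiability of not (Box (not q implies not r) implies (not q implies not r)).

1. not (Box (not q implies not r) implies (not q implies not r)), 0
2. Box (not q implies not r), 0
3. not (not q implies not r), 0
4. not q, 0
5. r, 0
6. not q implies not r, 0
7. not r, 0
Accessibility: 0R0
Branch closes: r and not r both at 0.
All branches of the tableau close; one closing branch shown above.

Unsatisfiable (every branch closes)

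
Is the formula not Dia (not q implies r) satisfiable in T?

Yes, satisfiable

1. not Dia (not q implies r), u
2. not (not q implies r), u
3. not q, u
4. not r, u
Accessibility: uRu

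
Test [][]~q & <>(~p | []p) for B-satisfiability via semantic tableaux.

1. [][]~q & <>(~p | []p), 0
2. [][]~q, 0   [&-rule on 1]
3. <>(~p | []p), 0   [&-rule on 1]
4. []~q, 0   [[]-rule on 2 via 0R0]
5. ~q, 0   [[]-rule on 4 via 0R0]
6. ~p | []p, 1   [<>-rule on 3: fresh world 1, 0R1]
7. []~q, 1   [[]-rule on 2 via 0R1]
8. ~q, 1   [[]-rule on 4 via 0R1]
9. []p, 1   [|-rule on 6 (branches; this branch)]
10. p, 0   [[]-rule on 9 via 1R0]
11. p, 1   [[]-rule on 9 via 1R1]
Accessibility: 0R0, 0R1, 1R0, 1R1

Satisfiable (open branch found)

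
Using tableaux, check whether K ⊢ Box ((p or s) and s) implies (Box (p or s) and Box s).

Valid in K

Tableau for the negation not (Box ((p or s) and s) implies (Box (p or s) and Box s)):
1. not (Box ((p or s) and s) implies (Box (p or s) and Box s)), u
2. Box ((p or s) and s), u
3. not (Box (p or s) and Box s), u
4. not Box (p or s), u
5. not (p or s), v
6. not p, v
7. not s, v
8. (p or s) and s, v
9. p or s, v
10. s, v
Accessibility: uRv
Branch closes: s and not s both at v.
All branches of the negation close; one closing branch shown above.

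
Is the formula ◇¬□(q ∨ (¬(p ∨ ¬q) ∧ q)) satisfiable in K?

Yes, satisfiable

1. ◇¬□(q ∨ (¬(p ∨ ¬q) ∧ q)), u
2. ¬□(q ∨ (¬(p ∨ ¬q) ∧ q)), v
3. ¬(q ∨ (¬(p ∨ ¬q) ∧ q)), w
4. ¬q, w
5. ¬(¬(p ∨ ¬q) ∧ q), w
Accessibility: uRv, vRw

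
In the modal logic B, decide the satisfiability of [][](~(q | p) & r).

1. [][](~(q | p) & r), u
2. [](~(q | p) & r), u
3. ~(q | p) & r, u
4. ~(q | p), u
5. r, u
6. ~q, u
7. ~p, u
Accessibility: uRu

Satisfiable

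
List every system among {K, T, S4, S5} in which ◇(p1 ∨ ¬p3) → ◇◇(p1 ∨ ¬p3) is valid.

T, S4, S5

T-tableau for the negation ¬(◇(p1 ∨ ¬p3) → ◇◇(p1 ∨ ¬p3)):
1. ¬(◇(p1 ∨ ¬p3) → ◇◇(p1 ∨ ¬p3)), w0
2. ◇(p1 ∨ ¬p3), w0
3. ¬◇◇(p1 ∨ ¬p3), w0
4. ¬◇(p1 ∨ ¬p3), w0
5. ¬(p1 ∨ ¬p3), w0
6. ¬p1, w0
7. p3, w0
8. p1 ∨ ¬p3, w1
9. ¬◇(p1 ∨ ¬p3), w1
10. ¬(p1 ∨ ¬p3), w1
11. ¬p1, w1
12. p3, w1
13. ¬p3, w1
Accessibility: w0Rw0, w0Rw1, w1Rw1
Branch closes: p3 and ¬p3 both at w1.
Every branch closes (one shown): valid in T, hence also in S4, S5 (every theorem of T is a theorem of S4 and S5).
K-tableau for the negation ¬(◇(p1 ∨ ¬p3) → ◇◇(p1 ∨ ¬p3)):
1. ¬(◇(p1 ∨ ¬p3) → ◇◇(p1 ∨ ¬p3)), w0
2. ◇(p1 ∨ ¬p3), w0
3. ¬◇◇(p1 ∨ ¬p3), w0
4. p1 ∨ ¬p3, w1
5. ¬◇(p1 ∨ ¬p3), w1
6. ¬p3, w1
Accessibility: w0Rw1
Complete open branch: countermodel on a K-frame, so not valid in K.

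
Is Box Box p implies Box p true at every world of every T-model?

Tableau for the negation not (Box Box p implies Box p):
1. not (Box Box p implies Box p), u
2. Box Box p, u   [neg-implies-rule on 1]
3. not Box p, u   [neg-implies-rule on 1]
4. Box p, u   [Box-rule on 2 via uRu]
5. p, u   [Box-rule on 4 via uRu]
6. not p, v   [neg-Box-rule on 3: fresh world v, uRv]
7. Box p, v   [Box-rule on 2 via uRv]
8. p, v   [Box-rule on 4 via uRv]
Accessibility: uRu, uRv, vRv
Branch closes: p and not p both at v.
Every branch of the negation's tableau closes; the branch above is one of them.

Valid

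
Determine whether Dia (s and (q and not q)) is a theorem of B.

Tableau for the negation not Dia (s and (q and not q)):
1. not Dia (s and (q and not q)), w0
2. not (s and (q and not q)), w0
3. not (q and not q), w0
4. q, w0
Accessibility: w0Rw0
The negation has an open branch (countermodel exists).

Invalid (countermodel exists)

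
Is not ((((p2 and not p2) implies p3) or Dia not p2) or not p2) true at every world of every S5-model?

Invalid (countermodel exists)

Tableau for the negation (((p2 and not p2) implies p3) or Dia not p2) or not p2:
1. (((p2 and not p2) implies p3) or Dia not p2) or not p2, u
2. not p2, u
Accessibility: uRu
The negation has an open branch (countermodel exists).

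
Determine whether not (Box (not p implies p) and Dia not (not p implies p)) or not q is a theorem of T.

Valid

Tableau for the negation not (not (Box (not p implies p) and Dia not (not p implies p)) or not q):
1. not (not (Box (not p implies p) and Dia not (not p implies p)) or not q), 0
2. Box (not p implies p) and Dia not (not p implies p), 0
3. q, 0
4. Box (not p implies p), 0
5. Dia not (not p implies p), 0
6. not p implies p, 0
7. p, 0
8. not (not p implies p), 1
9. not p, 1
10. not p implies p, 1
11. p, 1
Accessibility: 0R0, 0R1, 1R1
Branch closes: p and not p both at 1.
All branches of the negation close; one closing branch shown above.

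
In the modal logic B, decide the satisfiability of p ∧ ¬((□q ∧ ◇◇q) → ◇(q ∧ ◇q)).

1. p ∧ ¬((□q ∧ ◇◇q) → ◇(q ∧ ◇q)), u
2. p, u
3. ¬((□q ∧ ◇◇q) → ◇(q ∧ ◇q)), u
4. □q ∧ ◇◇q, u
5. ¬◇(q ∧ ◇q), u
6. □q, u
7. ◇◇q, u
8. ¬(q ∧ ◇q), u
9. q, u
10. ¬◇q, u
11. ¬q, u
Accessibility: uRu
Branch closes: q and ¬q both at u.
(One branch shown.) All branches close.

No, unsatisfiable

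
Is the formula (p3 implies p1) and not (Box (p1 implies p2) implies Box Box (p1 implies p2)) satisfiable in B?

1. (p3 implies p1) and not (Box (p1 implies p2) implies Box Box (p1 implies p2)), 0
2. p3 implies p1, 0
3. not (Box (p1 implies p2) implies Box Box (p1 implies p2)), 0
4. Box (p1 implies p2), 0
5. not Box Box (p1 implies p2), 0
6. p1 implies p2, 0
7. p1, 0
8. p2, 0
9. not Box (p1 implies p2), 1
10. p1 implies p2, 1
11. p2, 1
12. not (p1 implies p2), 2
13. p1, 2
14. not p2, 2
Accessibility: 0R0, 0R1, 1R0, 1R1, 1R2, 2R1, 2R2

Satisfiable (open branch found)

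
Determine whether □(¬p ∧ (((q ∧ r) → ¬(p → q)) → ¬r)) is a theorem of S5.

Invalid (countermodel exists)

Tableau for the negation ¬□(¬p ∧ (((q ∧ r) → ¬(p → q)) → ¬r)):
1. ¬□(¬p ∧ (((q ∧ r) → ¬(p → q)) → ¬r)), u
2. ¬(¬p ∧ (((q ∧ r) → ¬(p → q)) → ¬r)), v
3. ¬(((q ∧ r) → ¬(p → q)) → ¬r), v
4. (q ∧ r) → ¬(p → q), v
5. r, v
6. ¬(p → q), v
7. p, v
8. ¬q, v
Accessibility: uRu, uRv, vRu, vRv
The negation has an open branch (countermodel exists).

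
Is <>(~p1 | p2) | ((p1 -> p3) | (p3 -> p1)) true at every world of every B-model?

Valid in B

Tableau for the negation ~(<>(~p1 | p2) | ((p1 -> p3) | (p3 -> p1))):
1. ~(<>(~p1 | p2) | ((p1 -> p3) | (p3 -> p1))), u
2. ~<>(~p1 | p2), u
3. ~((p1 -> p3) | (p3 -> p1)), u
4. ~(p1 -> p3), u
5. ~(p3 -> p1), u
6. p1, u
7. ~p3, u
8. p3, u
9. ~p1, u
Accessibility: uRu
Branch closes: p3 and ~p3 both at u.
Every branch of the negation's tableau closes; the branch above is one of them.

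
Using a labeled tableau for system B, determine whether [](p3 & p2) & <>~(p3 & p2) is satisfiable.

Unsatisfiable

1. [](p3 & p2) & <>~(p3 & p2), u
2. [](p3 & p2), u
3. <>~(p3 & p2), u
4. p3 & p2, u
5. p3, u
6. p2, u
7. ~(p3 & p2), v
8. p3 & p2, v
9. p3, v
10. p2, v
11. ~p2, v
Accessibility: uRu, uRv, vRu, vRv
Branch closes: p2 and ~p2 both at v.
Every branch closes; the branch above is one of them.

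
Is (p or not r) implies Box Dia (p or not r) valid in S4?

Tableau for the negation not ((p or not r) implies Box Dia (p or not r)):
1. not ((p or not r) implies Box Dia (p or not r)), u
2. p or not r, u
3. not Box Dia (p or not r), u
4. not r, u
5. not Dia (p or not r), v
6. not (p or not r), v
7. not p, v
8. r, v
Accessibility: uRu, uRv, vRv
The negation has an open branch (countermodel exists).

Invalid (countermodel exists)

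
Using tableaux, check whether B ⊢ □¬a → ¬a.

Tableau for the negation ¬(□¬a → ¬a):
1. ¬(□¬a → ¬a), 0
2. □¬a, 0   [¬→-rule on 1]
3. a, 0   [¬→-rule on 1]
4. ¬a, 0   [□-rule on 2 via 0R0]
Accessibility: 0R0
Branch closes: a and ¬a both at 0.
All branches of the negation close; one closing branch shown above.

Valid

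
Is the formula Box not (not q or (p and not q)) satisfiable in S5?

Satisfiable

1. Box not (not q or (p and not q)), w0
2. not (not q or (p and not q)), w0
3. q, w0
4. not (p and not q), w0
Accessibility: w0Rw0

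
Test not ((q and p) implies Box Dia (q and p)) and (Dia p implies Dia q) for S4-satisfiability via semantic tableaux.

Yes, satisfiable

1. not ((q and p) implies Box Dia (q and p)) and (Dia p implies Dia q), w0
2. not ((q and p) implies Box Dia (q and p)), w0
3. Dia p implies Dia q, w0
4. q and p, w0
5. not Box Dia (q and p), w0
6. q, w0
7. p, w0
8. Dia q, w0
9. not Dia (q and p), w1
10. not (q and p), w1
11. not p, w1
12. q, w2
Accessibility: w0Rw0, w0Rw1, w0Rw2, w1Rw1, w2Rw2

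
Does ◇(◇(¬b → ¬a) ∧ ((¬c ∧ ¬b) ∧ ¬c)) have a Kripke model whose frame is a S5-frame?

Satisfiable (open branch found)

1. ◇(◇(¬b → ¬a) ∧ ((¬c ∧ ¬b) ∧ ¬c)), u
2. ◇(¬b → ¬a) ∧ ((¬c ∧ ¬b) ∧ ¬c), v
3. ◇(¬b → ¬a), v
4. (¬c ∧ ¬b) ∧ ¬c, v
5. ¬c ∧ ¬b, v
6. ¬c, v
7. ¬b, v
8. ¬b → ¬a, w
9. ¬a, w
Accessibility: uRu, uRv, uRw, vRu, vRv, vRw, wRu, wRv, wRw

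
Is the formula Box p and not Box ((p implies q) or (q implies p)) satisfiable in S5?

1. Box p and not Box ((p implies q) or (q implies p)), 0
2. Box p, 0   [and-rule on 1]
3. not Box ((p implies q) or (q implies p)), 0   [and-rule on 1]
4. p, 0   [Box-rule on 2 via 0R0]
5. not ((p implies q) or (q implies p)), 1   [neg-Box-rule on 3: fresh world 1, 0R1]
6. not (p implies q), 1   [neg-or-rule on 5]
7. not (q implies p), 1   [neg-or-rule on 5]
8. p, 1   [neg-implies-rule on 6]
9. not q, 1   [neg-implies-rule on 6]
10. q, 1   [neg-implies-rule on 7]
11. not p, 1   [neg-implies-rule on 7]
Accessibility: 0R0, 0R1, 1R0, 1R1
Branch closes: q and not q both at 1.
(One branch shown.) All branches close.

Unsatisfiable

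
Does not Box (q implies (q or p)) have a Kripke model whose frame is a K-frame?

Unsatisfiable

1. not Box (q implies (q or p)), w0
2. not (q implies (q or p)), w1   [neg-Box-rule on 1: fresh world w1, w0Rw1]
3. q, w1   [neg-implies-rule on 2]
4. not (q or p), w1   [neg-implies-rule on 2]
5. not q, w1   [neg-or-rule on 4]
6. not p, w1   [neg-or-rule on 4]
Accessibility: w0Rw1
Branch closes: q and not q both at w1.
(One branch shown.) All branches close.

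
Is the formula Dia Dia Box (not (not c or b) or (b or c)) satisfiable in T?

1. Dia Dia Box (not (not c or b) or (b or c)), 0
2. Dia Box (not (not c or b) or (b or c)), 1
3. Box (not (not c or b) or (b or c)), 2
4. not (not c or b) or (b or c), 2
5. b or c, 2
6. c, 2
Accessibility: 0R0, 0R1, 1R1, 1R2, 2R2

Satisfiable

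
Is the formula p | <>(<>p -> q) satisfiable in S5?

1. p | <>(<>p -> q), 0
2. <>(<>p -> q), 0
3. <>p -> q, 1
4. q, 1
Accessibility: 0R0, 0R1, 1R0, 1R1

Yes, satisfiable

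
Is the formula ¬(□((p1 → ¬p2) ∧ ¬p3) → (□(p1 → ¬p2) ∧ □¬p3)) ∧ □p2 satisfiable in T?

Unsatisfiable

1. ¬(□((p1 → ¬p2) ∧ ¬p3) → (□(p1 → ¬p2) ∧ □¬p3)) ∧ □p2, w0
2. ¬(□((p1 → ¬p2) ∧ ¬p3) → (□(p1 → ¬p2) ∧ □¬p3)), w0
3. □p2, w0
4. □((p1 → ¬p2) ∧ ¬p3), w0
5. ¬(□(p1 → ¬p2) ∧ □¬p3), w0
6. p2, w0
7. (p1 → ¬p2) ∧ ¬p3, w0
8. p1 → ¬p2, w0
9. ¬p3, w0
10. ¬□(p1 → ¬p2), w0
11. ¬p1, w0
12. ¬(p1 → ¬p2), w1
13. p1, w1
14. p2, w1
15. (p1 → ¬p2) ∧ ¬p3, w1
16. p1 → ¬p2, w1
17. ¬p3, w1
18. ¬p2, w1
Accessibility: w0Rw0, w0Rw1, w1Rw1
Branch closes: p2 and ¬p2 both at w1.
All branches of the tableau close; one closing branch shown above.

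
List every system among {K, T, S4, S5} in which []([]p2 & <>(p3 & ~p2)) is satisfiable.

T-tableau for the formula:
1. []([]p2 & <>(p3 & ~p2)), 0
2. []p2 & <>(p3 & ~p2), 0
3. []p2, 0
4. <>(p3 & ~p2), 0
5. p2, 0
6. p3 & ~p2, 1
7. p3, 1
8. ~p2, 1
9. []p2 & <>(p3 & ~p2), 1
10. []p2, 1
11. <>(p3 & ~p2), 1
12. p2, 1
Accessibility: 0R0, 0R1, 1R1
Branch closes: p2 and ~p2 both at 1.
Every branch closes (one shown): unsatisfiable in T, hence also in S4, S5 (every S4/S5-frame is a T-frame).
K-tableau for the formula:
1. []([]p2 & <>(p3 & ~p2)), 0
Complete open branch: satisfiable in K.

K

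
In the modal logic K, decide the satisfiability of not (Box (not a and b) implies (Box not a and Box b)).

No, unsatisfiable

1. not (Box (not a and b) implies (Box not a and Box b)), u
2. Box (not a and b), u
3. not (Box not a and Box b), u
4. not Box b, u
5. not b, v
6. not a and b, v
7. not a, v
8. b, v
Accessibility: uRv
Branch closes: b and not b both at v.
Every branch closes; the branch above is one of them.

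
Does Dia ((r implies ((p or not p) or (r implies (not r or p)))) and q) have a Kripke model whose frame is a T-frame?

Satisfiable

1. Dia ((r implies ((p or not p) or (r implies (not r or p)))) and q), u
2. (r implies ((p or not p) or (r implies (not r or p)))) and q, v
3. r implies ((p or not p) or (r implies (not r or p))), v
4. q, v
5. (p or not p) or (r implies (not r or p)), v
6. r implies (not r or p), v
7. not r or p, v
8. p, v
Accessibility: uRu, uRv, vRv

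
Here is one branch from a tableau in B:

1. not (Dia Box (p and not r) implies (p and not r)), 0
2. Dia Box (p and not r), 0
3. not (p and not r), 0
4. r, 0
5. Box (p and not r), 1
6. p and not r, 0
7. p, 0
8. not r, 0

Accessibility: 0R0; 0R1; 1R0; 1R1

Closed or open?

Closed

Both r and not r appear at 0.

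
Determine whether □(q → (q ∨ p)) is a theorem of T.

Tableau for the negation ¬□(q → (q ∨ p)):
1. ¬□(q → (q ∨ p)), w0
2. ¬(q → (q ∨ p)), w1
3. q, w1
4. ¬(q ∨ p), w1
5. ¬q, w1
6. ¬p, w1
Accessibility: w0Rw0, w0Rw1, w1Rw1
Branch closes: q and ¬q both at w1.
All branches of the negation close; one closing branch shown above.

Valid in T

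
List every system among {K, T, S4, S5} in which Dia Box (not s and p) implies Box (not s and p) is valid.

S5

S5-tableau for the negation not (Dia Box (not s and p) implies Box (not s and p)):
1. not (Dia Box (not s and p) implies Box (not s and p)), 0
2. Dia Box (not s and p), 0
3. not Box (not s and p), 0
4. Box (not s and p), 1
5. not s and p, 0
6. not s, 0
7. p, 0
8. not s and p, 1
9. not s, 1
10. p, 1
11. not (not s and p), 2
12. not s and p, 2
13. not s, 2
14. p, 2
15. not p, 2
Accessibility: 0R0, 0R1, 0R2, 1R0, 1R1, 1R2, 2R0, 2R1, 2R2
Branch closes: p and not p both at 2.
Every branch closes (one shown): valid in S5.
S4-tableau for the negation not (Dia Box (not s and p) implies Box (not s and p)):
1. not (Dia Box (not s and p) implies Box (not s and p)), 0
2. Dia Box (not s and p), 0
3. not Box (not s and p), 0
4. Box (not s and p), 1
5. not s and p, 1
6. not s, 1
7. p, 1
8. not (not s and p), 2
9. not p, 2
Accessibility: 0R0, 0R1, 0R2, 1R1, 2R2
Complete open branch: countermodel on an S4-frame, so not valid in S4, nor in K, T (the same frame is also a K-frame and a T-frame).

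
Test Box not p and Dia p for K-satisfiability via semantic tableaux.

Unsatisfiable

1. Box not p and Dia p, w0
2. Box not p, w0   [and-rule on 1]
3. Dia p, w0   [and-rule on 1]
4. p, w1   [Dia-rule on 3: fresh world w1, w0Rw1]
5. not p, w1   [Box-rule on 2 via w0Rw1]
Accessibility: w0Rw1
Branch closes: p and not p both at w1.
(One branch shown.) All branches close.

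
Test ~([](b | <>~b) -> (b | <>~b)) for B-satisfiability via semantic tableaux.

Unsatisfiable (every branch closes)

1. ~([](b | <>~b) -> (b | <>~b)), u
2. [](b | <>~b), u   [~->-rule on 1]
3. ~(b | <>~b), u   [~->-rule on 1]
4. ~b, u   [~|-rule on 3]
5. ~<>~b, u   [~|-rule on 3]
6. b | <>~b, u   [[]-rule on 2 via uRu]
7. b, u   [~<>-rule on 5 via uRu]
Accessibility: uRu
Branch closes: b and ~b both at u.
(One branch shown.) All branches close.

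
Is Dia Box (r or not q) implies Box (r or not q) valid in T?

Tableau for the negation not (Dia Box (r or not q) implies Box (r or not q)):
1. not (Dia Box (r or not q) implies Box (r or not q)), 0
2. Dia Box (r or not q), 0
3. not Box (r or not q), 0
4. Box (r or not q), 1
5. r or not q, 1
6. not q, 1
7. not (r or not q), 2
8. not r, 2
9. q, 2
Accessibility: 0R0, 0R1, 0R2, 1R1, 2R2
The negation has an open branch (countermodel exists).

No, not valid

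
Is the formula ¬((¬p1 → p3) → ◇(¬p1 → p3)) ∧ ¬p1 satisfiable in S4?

1. ¬((¬p1 → p3) → ◇(¬p1 → p3)) ∧ ¬p1, u
2. ¬((¬p1 → p3) → ◇(¬p1 → p3)), u   [∧-rule on 1]
3. ¬p1, u   [∧-rule on 1]
4. ¬p1 → p3, u   [¬→-rule on 2]
5. ¬◇(¬p1 → p3), u   [¬→-rule on 2]
6. ¬(¬p1 → p3), u   [¬◇-rule on 5 via uRu]
7. ¬p3, u   [¬→-rule on 6]
8. p3, u   [→-rule on 4 (branches; this branch)]
Accessibility: uRu
Branch closes: p3 and ¬p3 both at u.
(One branch shown.) All branches close.

Unsatisfiable (every branch closes)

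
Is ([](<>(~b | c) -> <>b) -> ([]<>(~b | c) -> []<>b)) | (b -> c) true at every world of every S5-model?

Tableau for the negation ~(([](<>(~b | c) -> <>b) -> ([]<>(~b | c) -> []<>b)) | (b -> c)):
1. ~(([](<>(~b | c) -> <>b) -> ([]<>(~b | c) -> []<>b)) | (b -> c)), w0
2. ~([](<>(~b | c) -> <>b) -> ([]<>(~b | c) -> []<>b)), w0   [~|-rule on 1]
3. ~(b -> c), w0   [~|-rule on 1]
4. [](<>(~b | c) -> <>b), w0   [~->-rule on 2]
5. ~([]<>(~b | c) -> []<>b), w0   [~->-rule on 2]
6. b, w0   [~->-rule on 3]
7. ~c, w0   [~->-rule on 3]
8. []<>(~b | c), w0   [~->-rule on 5]
9. ~[]<>b, w0   [~->-rule on 5]
10. <>(~b | c) -> <>b, w0   [[]-rule on 4 via w0Rw0]
11. <>(~b | c), w0   [[]-rule on 8 via w0Rw0]
12. ~<>(~b | c), w0   [->-rule on 10 (branches; this branch)]
13. ~(~b | c), w0   [~<>-rule on 12 via w0Rw0]
14. ~<>b, w1   [~[]-rule on 9: fresh world w1, w0Rw1]
15. <>(~b | c) -> <>b, w1   [[]-rule on 4 via w0Rw1]
16. <>(~b | c), w1   [[]-rule on 8 via w0Rw1]
17. ~(~b | c), w1   [~<>-rule on 12 via w0Rw1]
18. b, w1   [~|-rule on 17]
19. ~c, w1   [~|-rule on 17]
20. ~b, w0   [~<>-rule on 14 via w1Rw0]
Accessibility: w0Rw0, w0Rw1, w1Rw0, w1Rw1
Branch closes: b and ~b both at w0.
All branches of the negation close; one closing branch shown above.

Valid in S5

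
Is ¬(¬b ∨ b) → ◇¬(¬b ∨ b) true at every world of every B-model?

Tableau for the negation ¬(¬(¬b ∨ b) → ◇¬(¬b ∨ b)):
1. ¬(¬(¬b ∨ b) → ◇¬(¬b ∨ b)), 0
2. ¬(¬b ∨ b), 0
3. ¬◇¬(¬b ∨ b), 0
4. b, 0
5. ¬b, 0
Accessibility: 0R0
Branch closes: b and ¬b both at 0.
All branches of the negation close; one closing branch shown above.

Valid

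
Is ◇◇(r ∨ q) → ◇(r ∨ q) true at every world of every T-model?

Invalid (countermodel exists)

Tableau for the negation ¬(◇◇(r ∨ q) → ◇(r ∨ q)):
1. ¬(◇◇(r ∨ q) → ◇(r ∨ q)), u
2. ◇◇(r ∨ q), u
3. ¬◇(r ∨ q), u
4. ¬(r ∨ q), u
5. ¬r, u
6. ¬q, u
7. ◇(r ∨ q), v
8. ¬(r ∨ q), v
9. ¬r, v
10. ¬q, v
11. r ∨ q, w
12. q, w
Accessibility: uRu, uRv, vRv, vRw, wRw
The negation has an open branch (countermodel exists).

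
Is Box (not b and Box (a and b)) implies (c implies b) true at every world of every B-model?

Valid

Tableau for the negation not (Box (not b and Box (a and b)) implies (c implies b)):
1. not (Box (not b and Box (a and b)) implies (c implies b)), u
2. Box (not b and Box (a and b)), u   [neg-implies-rule on 1]
3. not (c implies b), u   [neg-implies-rule on 1]
4. c, u   [neg-implies-rule on 3]
5. not b, u   [neg-implies-rule on 3]
6. not b and Box (a and b), u   [Box-rule on 2 via uRu]
7. Box (a and b), u   [and-rule on 6]
8. a and b, u   [Box-rule on 7 via uRu]
9. a, u   [and-rule on 8]
10. b, u   [and-rule on 8]
Accessibility: uRu
Branch closes: b and not b both at u.
Every branch of the negation's tableau closes; the branch above is one of them.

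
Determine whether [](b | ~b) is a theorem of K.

Valid in K

Tableau for the negation ~[](b | ~b):
1. ~[](b | ~b), 0
2. ~(b | ~b), 1
3. ~b, 1
4. b, 1
Accessibility: 0R1
Branch closes: b and ~b both at 1.
All branches of the negation close; one closing branch shown above.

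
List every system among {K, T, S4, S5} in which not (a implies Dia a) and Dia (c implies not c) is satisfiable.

K-tableau for the formula:
1. not (a implies Dia a) and Dia (c implies not c), u
2. not (a implies Dia a), u
3. Dia (c implies not c), u
4. a, u
5. not Dia a, u
6. c implies not c, v
7. not a, v
8. not c, v
Accessibility: uRv
Complete open branch: satisfiable in K.
T-tableau for the formula:
1. not (a implies Dia a) and Dia (c implies not c), u
2. not (a implies Dia a), u
3. Dia (c implies not c), u
4. a, u
5. not Dia a, u
6. not a, u
Accessibility: uRu
Branch closes: a and not a both at u.
Every branch closes (one shown): unsatisfiable in T, hence also in S4, S5 (every S4/S5-frame is a T-frame).

K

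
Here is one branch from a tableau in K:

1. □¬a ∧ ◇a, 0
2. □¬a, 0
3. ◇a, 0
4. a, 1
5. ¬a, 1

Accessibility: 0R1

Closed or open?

Yes, closed

Both a and ¬a appear at 1.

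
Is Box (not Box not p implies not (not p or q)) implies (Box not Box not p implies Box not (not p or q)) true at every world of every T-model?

Valid in T

Tableau for the negation not (Box (not Box not p implies not (not p or q)) implies (Box not Box not p implies Box not (not p or q))):
1. not (Box (not Box not p implies not (not p or q)) implies (Box not Box not p implies Box not (not p or q))), w0
2. Box (not Box not p implies not (not p or q)), w0   [neg-implies-rule on 1]
3. not (Box not Box not p implies Box not (not p or q)), w0   [neg-implies-rule on 1]
4. Box not Box not p, w0   [neg-implies-rule on 3]
5. not Box not (not p or q), w0   [neg-implies-rule on 3]
6. not Box not p implies not (not p or q), w0   [Box-rule on 2 via w0Rw0]
7. not Box not p, w0   [Box-rule on 4 via w0Rw0]
8. not (not p or q), w0   [implies-rule on 6 (branches; this branch)]
9. p, w0   [neg-or-rule on 8]
10. not q, w0   [neg-or-rule on 8]
11. not p or q, w1   [neg-Box-rule on 5: fresh world w1, w0Rw1]
12. not Box not p implies not (not p or q), w1   [Box-rule on 2 via w0Rw1]
13. not Box not p, w1   [Box-rule on 4 via w0Rw1]
14. q, w1   [or-rule on 11 (branches; this branch)]
15. Box not p, w1   [implies-rule on 12 (branches; this branch)]
16. not p, w1   [Box-rule on 15 via w1Rw1]
17. p, w2   [neg-Box-rule on 7: fresh world w2, w0Rw2]
18. not Box not p implies not (not p or q), w2   [Box-rule on 2 via w0Rw2]
19. not Box not p, w2   [Box-rule on 4 via w0Rw2]
20. not (not p or q), w2   [implies-rule on 18 (branches; this branch)]
21. not q, w2   [neg-or-rule on 20]
22. p, w3   [neg-Box-rule on 13: fresh world w3, w1Rw3]
23. not p, w3   [Box-rule on 15 via w1Rw3]
Accessibility: w0Rw0, w0Rw1, w0Rw2, w1Rw1, w1Rw3, w2Rw2, w3Rw3
Branch closes: p and not p both at w3.
Every branch of the negation's tableau closes; the branch above is one of them.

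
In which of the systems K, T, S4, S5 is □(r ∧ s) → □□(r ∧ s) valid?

S4, S5

S4-tableau for the negation ¬(□(r ∧ s) → □□(r ∧ s)):
1. ¬(□(r ∧ s) → □□(r ∧ s)), 0
2. □(r ∧ s), 0
3. ¬□□(r ∧ s), 0
4. r ∧ s, 0
5. r, 0
6. s, 0
7. ¬□(r ∧ s), 1
8. r ∧ s, 1
9. r, 1
10. s, 1
11. ¬(r ∧ s), 2
12. r ∧ s, 2
13. r, 2
14. s, 2
15. ¬s, 2
Accessibility: 0R0, 0R1, 0R2, 1R1, 1R2, 2R2
Branch closes: s and ¬s both at 2.
Every branch closes (one shown): valid in S4, hence also in S5 (every theorem of S4 is a theorem of S5).
T-tableau for the negation ¬(□(r ∧ s) → □□(r ∧ s)):
1. ¬(□(r ∧ s) → □□(r ∧ s)), 0
2. □(r ∧ s), 0
3. ¬□□(r ∧ s), 0
4. r ∧ s, 0
5. r, 0
6. s, 0
7. ¬□(r ∧ s), 1
8. r ∧ s, 1
9. r, 1
10. s, 1
11. ¬(r ∧ s), 2
12. ¬s, 2
Accessibility: 0R0, 0R1, 1R1, 1R2, 2R2
Complete open branch: countermodel on a T-frame, so not valid in T, nor in K (the same frame is also a K-frame).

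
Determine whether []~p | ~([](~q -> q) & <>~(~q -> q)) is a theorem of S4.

Valid

Tableau for the negation ~([]~p | ~([](~q -> q) & <>~(~q -> q))):
1. ~([]~p | ~([](~q -> q) & <>~(~q -> q))), u
2. ~[]~p, u
3. [](~q -> q) & <>~(~q -> q), u
4. [](~q -> q), u
5. <>~(~q -> q), u
6. ~q -> q, u
7. q, u
8. p, v
9. ~q -> q, v
10. q, v
11. ~(~q -> q), w
12. ~q, w
13. ~q -> q, w
14. q, w
Accessibility: uRu, uRv, uRw, vRv, wRw
Branch closes: q and ~q both at w.
All branches of the negation close; one closing branch shown above.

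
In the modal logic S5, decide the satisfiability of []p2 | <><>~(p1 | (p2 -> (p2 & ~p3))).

Satisfiable (open branch found)

1. []p2 | <><>~(p1 | (p2 -> (p2 & ~p3))), 0
2. <><>~(p1 | (p2 -> (p2 & ~p3))), 0
3. <>~(p1 | (p2 -> (p2 & ~p3))), 1
4. ~(p1 | (p2 -> (p2 & ~p3))), 2
5. ~p1, 2
6. ~(p2 -> (p2 & ~p3)), 2
7. p2, 2
8. ~(p2 & ~p3), 2
9. p3, 2
Accessibility: 0R0, 0R1, 0R2, 1R0, 1R1, 1R2, 2R0, 2R1, 2R2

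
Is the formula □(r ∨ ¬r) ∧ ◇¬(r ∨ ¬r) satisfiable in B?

1. □(r ∨ ¬r) ∧ ◇¬(r ∨ ¬r), u
2. □(r ∨ ¬r), u
3. ◇¬(r ∨ ¬r), u
4. r ∨ ¬r, u
5. ¬r, u
6. ¬(r ∨ ¬r), v
7. ¬r, v
8. r, v
Accessibility: uRu, uRv, vRu, vRv
Branch closes: r and ¬r both at v.
(One branch shown.) All branches close.

Unsatisfiable (every branch closes)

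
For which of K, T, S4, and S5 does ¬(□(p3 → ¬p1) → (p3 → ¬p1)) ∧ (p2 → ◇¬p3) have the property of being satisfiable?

T-tableau for the formula:
1. ¬(□(p3 → ¬p1) → (p3 → ¬p1)) ∧ (p2 → ◇¬p3), 0
2. ¬(□(p3 → ¬p1) → (p3 → ¬p1)), 0   [∧-rule on 1]
3. p2 → ◇¬p3, 0   [∧-rule on 1]
4. □(p3 → ¬p1), 0   [¬→-rule on 2]
5. ¬(p3 → ¬p1), 0   [¬→-rule on 2]
6. p3, 0   [¬→-rule on 5]
7. p1, 0   [¬→-rule on 5]
8. p3 → ¬p1, 0   [□-rule on 4 via 0R0]
9. ◇¬p3, 0   [→-rule on 3 (branches; this branch)]
10. ¬p1, 0   [→-rule on 8 (branches; this branch)]
Accessibility: 0R0
Branch closes: p1 and ¬p1 both at 0.
Every branch closes (one shown): unsatisfiable in T, hence also in S4, S5 (every S4/S5-frame is a T-frame).
K-tableau for the formula:
1. ¬(□(p3 → ¬p1) → (p3 → ¬p1)) ∧ (p2 → ◇¬p3), 0
2. ¬(□(p3 → ¬p1) → (p3 → ¬p1)), 0   [∧-rule on 1]
3. p2 → ◇¬p3, 0   [∧-rule on 1]
4. □(p3 → ¬p1), 0   [¬→-rule on 2]
5. ¬(p3 → ¬p1), 0   [¬→-rule on 2]
6. p3, 0   [¬→-rule on 5]
7. p1, 0   [¬→-rule on 5]
8. ◇¬p3, 0   [→-rule on 3 (branches; this branch)]
9. ¬p3, 1   [◇-rule on 8: fresh world 1, 0R1]
10. p3 → ¬p1, 1   [□-rule on 4 via 0R1]
11. ¬p1, 1   [→-rule on 10 (branches; this branch)]
Accessibility: 0R1
Complete open branch: satisfiable in K.

K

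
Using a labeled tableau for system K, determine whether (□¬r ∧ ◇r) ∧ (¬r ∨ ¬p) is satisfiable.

1. (□¬r ∧ ◇r) ∧ (¬r ∨ ¬p), u
2. □¬r ∧ ◇r, u   [∧-rule on 1]
3. ¬r ∨ ¬p, u   [∧-rule on 1]
4. □¬r, u   [∧-rule on 2]
5. ◇r, u   [∧-rule on 2]
6. ¬p, u   [∨-rule on 3 (branches; this branch)]
7. r, v   [◇-rule on 5: fresh world v, uRv]
8. ¬r, v   [□-rule on 4 via uRv]
Accessibility: uRv
Branch closes: r and ¬r both at v.
Every branch closes; the branch above is one of them.

Unsatisfiable (every branch closes)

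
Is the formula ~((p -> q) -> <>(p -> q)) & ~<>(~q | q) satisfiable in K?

Satisfiable

1. ~((p -> q) -> <>(p -> q)) & ~<>(~q | q), w0
2. ~((p -> q) -> <>(p -> q)), w0
3. ~<>(~q | q), w0
4. p -> q, w0
5. ~<>(p -> q), w0
6. q, w0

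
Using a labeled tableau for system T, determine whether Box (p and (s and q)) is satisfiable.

1. Box (p and (s and q)), 0
2. p and (s and q), 0   [Box-rule on 1 via 0R0]
3. p, 0   [and-rule on 2]
4. s and q, 0   [and-rule on 2]
5. s, 0   [and-rule on 4]
6. q, 0   [and-rule on 4]
Accessibility: 0R0

Satisfiable (open branch found)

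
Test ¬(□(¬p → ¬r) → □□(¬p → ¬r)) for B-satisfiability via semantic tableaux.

Satisfiable

1. ¬(□(¬p → ¬r) → □□(¬p → ¬r)), w0
2. □(¬p → ¬r), w0   [¬→-rule on 1]
3. ¬□□(¬p → ¬r), w0   [¬→-rule on 1]
4. ¬p → ¬r, w0   [□-rule on 2 via w0Rw0]
5. ¬r, w0   [→-rule on 4 (branches; this branch)]
6. ¬□(¬p → ¬r), w1   [¬□-rule on 3: fresh world w1, w0Rw1]
7. ¬p → ¬r, w1   [□-rule on 2 via w0Rw1]
8. ¬r, w1   [→-rule on 7 (branches; this branch)]
9. ¬(¬p → ¬r), w2   [¬□-rule on 6: fresh world w2, w1Rw2]
10. ¬p, w2   [¬→-rule on 9]
11. r, w2   [¬→-rule on 9]
Accessibility: w0Rw0, w0Rw1, w1Rw0, w1Rw1, w1Rw2, w2Rw1, w2Rw2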